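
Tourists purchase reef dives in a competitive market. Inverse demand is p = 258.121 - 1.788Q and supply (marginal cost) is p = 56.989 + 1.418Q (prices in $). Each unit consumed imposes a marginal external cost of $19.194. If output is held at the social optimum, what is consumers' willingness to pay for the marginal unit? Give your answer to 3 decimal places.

Social marginal benefit = demand − MEC = 238.927 - 1.788Q.
Set SMB = MC: 238.927 - 1.788Q = 56.989 + 1.418Q → Q* = 56.7492.
Consumer price on the demand curve at Q*: 258.121 − 1.788×56.7492 = 156.6534.

P = $156.653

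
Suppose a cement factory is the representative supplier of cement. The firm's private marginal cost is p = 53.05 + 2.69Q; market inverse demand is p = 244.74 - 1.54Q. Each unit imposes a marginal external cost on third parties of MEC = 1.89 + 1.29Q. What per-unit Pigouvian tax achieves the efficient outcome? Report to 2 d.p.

Social marginal cost = private MC + MEC = 54.94 + 3.98Q.
Set SMC = demand: 54.94 + 3.98Q = 244.74 - 1.54Q → Q* = 34.3841.
The Pigouvian tax equals MEC at Q*: 1.89 + 1.29×34.3841 = 46.2455.

tax = 46.25 per unit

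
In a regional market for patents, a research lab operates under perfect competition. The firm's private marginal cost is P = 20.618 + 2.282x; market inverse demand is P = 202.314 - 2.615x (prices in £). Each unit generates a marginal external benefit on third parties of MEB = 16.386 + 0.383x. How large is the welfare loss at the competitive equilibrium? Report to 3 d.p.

Market equilibrium (private): 20.618 + 2.282x = 202.314 - 2.615x → x_m = 37.1035.
Social marginal cost = private MC − MEB = 4.232 + 1.899x.
Set SMC = demand: 4.232 + 1.899x = 202.314 - 2.615x → x* = 43.8817.
Height of the DWL triangle at x_m is demand(x_m) − SMC(x_m) = MEB(x_m) = 30.5967.
DWL = ½ × 6.7782 × 30.5967 = 103.6953.

DWL = £103.695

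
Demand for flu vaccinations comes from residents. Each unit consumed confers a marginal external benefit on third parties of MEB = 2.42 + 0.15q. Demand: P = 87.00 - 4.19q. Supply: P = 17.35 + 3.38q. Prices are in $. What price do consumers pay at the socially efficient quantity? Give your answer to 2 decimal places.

Social marginal benefit = demand + MEB = 89.42 - 4.04q.
Set SMB = MC: 89.42 - 4.04q = 17.35 + 3.38q → q* = 9.7129.
Consumer price on the demand curve at q*: 87.00 − 4.19×9.7129 = 46.3029.

P = $46.30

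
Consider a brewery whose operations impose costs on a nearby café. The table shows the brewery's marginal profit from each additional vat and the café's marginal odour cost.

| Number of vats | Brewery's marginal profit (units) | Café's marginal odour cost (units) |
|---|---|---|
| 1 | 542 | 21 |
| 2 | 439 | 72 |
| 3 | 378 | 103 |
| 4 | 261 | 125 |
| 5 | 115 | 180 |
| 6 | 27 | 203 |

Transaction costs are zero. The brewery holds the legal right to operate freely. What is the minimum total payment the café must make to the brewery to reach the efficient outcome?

142

Left alone the brewery would choose level 6 (marginal profit stays positive).
Efficient level: k* = 4 (marginal profit ≥ marginal odour cost through 4).
The café must at least cover the brewery's forgone profit from cutting 6→4: 115 + 27 = 142.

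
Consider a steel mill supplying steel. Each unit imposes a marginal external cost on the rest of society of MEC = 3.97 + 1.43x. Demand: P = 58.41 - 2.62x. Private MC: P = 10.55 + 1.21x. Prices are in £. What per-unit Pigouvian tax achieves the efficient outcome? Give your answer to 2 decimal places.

Social marginal cost = private MC + MEC = 14.52 + 2.64x.
Set SMC = demand: 14.52 + 2.64x = 58.41 - 2.62x → x* = 8.3441.
The Pigouvian tax equals MEC at x*: 3.97 + 1.43×8.3441 = 15.9021.

tax = £15.90 per unit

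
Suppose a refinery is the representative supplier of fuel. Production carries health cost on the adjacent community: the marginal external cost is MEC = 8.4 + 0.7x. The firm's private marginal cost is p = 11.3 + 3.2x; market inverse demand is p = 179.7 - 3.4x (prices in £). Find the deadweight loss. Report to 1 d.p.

DWL = £47.2

Market equilibrium (private): 11.3 + 3.2x = 179.7 - 3.4x → x_m = 25.5152.
Social marginal cost = private MC + MEC = 19.7 + 3.9x.
Set SMC = demand: 19.7 + 3.9x = 179.7 - 3.4x → x* = 21.9178.
Height of the DWL triangle at x_m is SMC(x_m) − demand(x_m) = MEC(x_m) = 26.2606.
DWL = ½ × 3.5974 × 26.2606 = 47.2349.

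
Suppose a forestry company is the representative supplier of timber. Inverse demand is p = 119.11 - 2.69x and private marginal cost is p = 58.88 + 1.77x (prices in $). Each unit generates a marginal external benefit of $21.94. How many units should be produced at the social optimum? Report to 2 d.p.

x* = 18.42

Social marginal cost = private MC − MEB = 36.94 + 1.77x.
Set SMC = demand: 36.94 + 1.77x = 119.11 - 2.69x → x* = 18.4238.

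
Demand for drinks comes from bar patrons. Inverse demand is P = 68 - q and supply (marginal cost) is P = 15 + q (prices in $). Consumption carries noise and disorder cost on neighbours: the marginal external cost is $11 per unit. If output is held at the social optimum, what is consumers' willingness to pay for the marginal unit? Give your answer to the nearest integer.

P = $47

Social marginal benefit = demand − MEC = 57 - q.
Set SMB = MC: 57 - q = 15 + q → q* = 21.0000.
Consumer price on the demand curve at q*: 68 − 1×21.0000 = 47.0000.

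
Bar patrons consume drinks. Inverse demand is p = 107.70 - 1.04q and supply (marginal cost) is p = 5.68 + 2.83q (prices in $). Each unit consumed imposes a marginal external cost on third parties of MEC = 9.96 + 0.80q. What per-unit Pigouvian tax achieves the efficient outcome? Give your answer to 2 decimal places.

Social marginal benefit = demand − MEC = 97.74 - 1.84q.
Set SMB = MC: 97.74 - 1.84q = 5.68 + 2.83q → q* = 19.7131.
The Pigouvian tax equals MEC at q*: 9.96 + 0.80×19.7131 = 25.7305.

tax = $25.73 per unit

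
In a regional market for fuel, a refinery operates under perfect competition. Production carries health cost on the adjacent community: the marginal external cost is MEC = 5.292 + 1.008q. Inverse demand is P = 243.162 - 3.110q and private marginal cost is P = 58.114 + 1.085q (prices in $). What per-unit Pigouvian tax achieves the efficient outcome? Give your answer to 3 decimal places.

tax = $40.117 per unit

Social marginal cost = private MC + MEC = 63.406 + 2.093q.
Set SMC = demand: 63.406 + 2.093q = 243.162 - 3.110q → q* = 34.5485.
The Pigouvian tax equals MEC at q*: 5.292 + 1.008×34.5485 = 40.1169.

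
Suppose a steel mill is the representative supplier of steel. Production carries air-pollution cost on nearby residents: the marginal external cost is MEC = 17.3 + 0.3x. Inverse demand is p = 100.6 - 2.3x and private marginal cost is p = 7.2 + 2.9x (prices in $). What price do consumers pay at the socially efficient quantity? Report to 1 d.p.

P = $68.8

Social marginal cost = private MC + MEC = 24.5 + 3.2x.
Set SMC = demand: 24.5 + 3.2x = 100.6 - 2.3x → x* = 13.8364.
Consumer price on the demand curve at x*: 100.6 − 2.3×13.8364 = 68.7763.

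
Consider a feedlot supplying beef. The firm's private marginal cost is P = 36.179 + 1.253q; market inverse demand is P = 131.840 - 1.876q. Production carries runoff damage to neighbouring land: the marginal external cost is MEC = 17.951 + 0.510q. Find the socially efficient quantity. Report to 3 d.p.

Social marginal cost = private MC + MEC = 54.130 + 1.763q.
Set SMC = demand: 54.130 + 1.763q = 131.840 - 1.876q → q* = 21.3548.

q* = 21.355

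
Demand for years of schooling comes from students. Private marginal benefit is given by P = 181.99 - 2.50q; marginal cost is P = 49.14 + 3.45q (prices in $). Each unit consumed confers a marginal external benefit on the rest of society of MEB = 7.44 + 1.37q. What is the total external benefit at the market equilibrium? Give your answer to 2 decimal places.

Market equilibrium (private): 49.14 + 3.45q = 181.99 - 2.50q → q_m = 22.3277.
Total external benefit = ∫₀^{q_m} (7.44 + 1.37q) dq = 7.44×22.3277 + ½×1.37×22.3277² = 507.6085.

$507.61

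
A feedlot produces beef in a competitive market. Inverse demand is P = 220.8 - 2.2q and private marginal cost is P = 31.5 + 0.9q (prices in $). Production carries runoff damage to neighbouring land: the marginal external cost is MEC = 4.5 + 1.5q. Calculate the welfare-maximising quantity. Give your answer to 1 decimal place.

q* = 40.2

Social marginal cost = private MC + MEC = 36.0 + 2.4q.
Set SMC = demand: 36.0 + 2.4q = 220.8 - 2.2q → q* = 40.1739.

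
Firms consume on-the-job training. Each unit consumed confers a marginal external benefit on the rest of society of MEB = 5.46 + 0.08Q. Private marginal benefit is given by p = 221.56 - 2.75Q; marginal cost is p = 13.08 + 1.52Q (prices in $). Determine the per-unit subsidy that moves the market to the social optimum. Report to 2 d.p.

subsidy = $9.54 per unit

Social marginal benefit = demand + MEB = 227.02 - 2.67Q.
Set SMB = MC: 227.02 - 2.67Q = 13.08 + 1.52Q → Q* = 51.0597.
The Pigouvian subsidy equals MEB at Q*: 5.46 + 0.08×51.0597 = 9.5448.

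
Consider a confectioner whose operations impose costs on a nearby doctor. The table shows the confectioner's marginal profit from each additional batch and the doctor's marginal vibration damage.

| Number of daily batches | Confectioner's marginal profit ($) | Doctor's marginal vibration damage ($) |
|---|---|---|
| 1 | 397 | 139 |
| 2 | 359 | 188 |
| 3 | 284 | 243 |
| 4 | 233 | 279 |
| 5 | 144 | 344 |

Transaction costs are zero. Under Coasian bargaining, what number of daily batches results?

3

Bargaining reaches the level where marginal profit last exceeds marginal vibration damage.
That holds through level 3 (284 ≥ 243) but not at 4 (233 < 279).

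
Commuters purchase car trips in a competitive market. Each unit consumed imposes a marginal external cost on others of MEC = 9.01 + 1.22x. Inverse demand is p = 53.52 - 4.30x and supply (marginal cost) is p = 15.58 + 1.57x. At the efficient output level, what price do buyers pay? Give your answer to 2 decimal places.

Social marginal benefit = demand − MEC = 44.51 - 5.52x.
Set SMB = MC: 44.51 - 5.52x = 15.58 + 1.57x → x* = 4.0804.
Consumer price on the demand curve at x*: 53.52 − 4.30×4.0804 = 35.9743.

P = 35.97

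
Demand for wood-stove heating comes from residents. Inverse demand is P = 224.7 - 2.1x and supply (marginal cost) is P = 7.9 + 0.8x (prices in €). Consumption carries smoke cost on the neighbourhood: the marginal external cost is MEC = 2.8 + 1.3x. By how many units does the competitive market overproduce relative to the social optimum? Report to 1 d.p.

23.8 units

Market equilibrium (private): 7.9 + 0.8x = 224.7 - 2.1x → x_m = 74.7586.
Social marginal benefit = demand − MEC = 221.9 - 3.4x.
Set SMB = MC: 221.9 - 3.4x = 7.9 + 0.8x → x* = 50.9524.
Gap = |74.7586 − 50.9524| = 23.8062.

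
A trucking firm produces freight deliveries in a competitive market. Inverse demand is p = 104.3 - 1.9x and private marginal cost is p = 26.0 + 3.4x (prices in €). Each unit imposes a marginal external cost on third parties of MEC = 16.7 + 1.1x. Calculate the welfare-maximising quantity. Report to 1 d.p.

x* = 9.6

Social marginal cost = private MC + MEC = 42.7 + 4.5x.
Set SMC = demand: 42.7 + 4.5x = 104.3 - 1.9x → x* = 9.6250.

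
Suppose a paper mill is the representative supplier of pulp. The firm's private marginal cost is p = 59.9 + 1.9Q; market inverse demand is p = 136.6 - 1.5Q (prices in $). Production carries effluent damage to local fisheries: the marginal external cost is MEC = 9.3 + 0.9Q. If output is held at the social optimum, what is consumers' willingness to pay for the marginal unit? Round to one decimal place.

P = $113.1

Social marginal cost = private MC + MEC = 69.2 + 2.8Q.
Set SMC = demand: 69.2 + 2.8Q = 136.6 - 1.5Q → Q* = 15.6744.
Consumer price on the demand curve at Q*: 136.6 − 1.5×15.6744 = 113.0884.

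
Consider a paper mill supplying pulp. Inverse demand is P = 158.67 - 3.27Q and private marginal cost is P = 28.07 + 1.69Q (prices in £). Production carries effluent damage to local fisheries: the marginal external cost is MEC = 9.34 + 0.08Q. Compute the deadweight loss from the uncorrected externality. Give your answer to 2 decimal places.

DWL = £13.00

Market equilibrium (private): 28.07 + 1.69Q = 158.67 - 3.27Q → Q_m = 26.3306.
Social marginal cost = private MC + MEC = 37.41 + 1.77Q.
Set SMC = demand: 37.41 + 1.77Q = 158.67 - 3.27Q → Q* = 24.0595.
Between Q* and Q_m the wedge SMC − demand runs linearly from 0 to MEC(Q_m), so the loss is a triangle.
DWL = ½ × 2.2711 × 11.4465 = 12.9981.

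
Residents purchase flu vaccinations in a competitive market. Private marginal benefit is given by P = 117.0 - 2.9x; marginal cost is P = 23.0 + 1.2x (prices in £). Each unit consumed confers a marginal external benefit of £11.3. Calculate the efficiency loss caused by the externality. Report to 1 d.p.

DWL = £15.6

Market equilibrium (private): 23.0 + 1.2x = 117.0 - 2.9x → x_m = 22.9268.
Social marginal benefit = demand + MEB = 128.3 - 2.9x.
Set SMB = MC: 128.3 - 2.9x = 23.0 + 1.2x → x* = 25.6829.
Between x* and x_m the wedge SMB − MC runs linearly from 0 to MEB(x_m), so the loss is a triangle.
DWL = ½ × 2.7561 × 11.3000 = 15.5720.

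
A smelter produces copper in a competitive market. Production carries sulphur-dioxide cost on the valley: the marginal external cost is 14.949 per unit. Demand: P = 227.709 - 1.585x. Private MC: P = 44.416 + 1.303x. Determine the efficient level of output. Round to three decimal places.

Social marginal cost = private MC + MEC = 59.365 + 1.303x.
Set SMC = demand: 59.365 + 1.303x = 227.709 - 1.585x → x* = 58.2909.

x* = 58.291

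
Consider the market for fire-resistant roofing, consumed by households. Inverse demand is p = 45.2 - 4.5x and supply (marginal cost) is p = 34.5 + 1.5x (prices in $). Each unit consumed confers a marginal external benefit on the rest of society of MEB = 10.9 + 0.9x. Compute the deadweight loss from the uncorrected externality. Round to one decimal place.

DWL = $15.3

Market equilibrium (private): 34.5 + 1.5x = 45.2 - 4.5x → x_m = 1.7833.
Social marginal benefit = demand + MEB = 56.1 - 3.6x.
Set SMB = MC: 56.1 - 3.6x = 34.5 + 1.5x → x* = 4.2353.
Between x* and x_m the wedge SMB − MC runs linearly from 0 to MEB(x_m), so the loss is a triangle.
DWL = ½ × 2.4520 × 12.5050 = 15.3311.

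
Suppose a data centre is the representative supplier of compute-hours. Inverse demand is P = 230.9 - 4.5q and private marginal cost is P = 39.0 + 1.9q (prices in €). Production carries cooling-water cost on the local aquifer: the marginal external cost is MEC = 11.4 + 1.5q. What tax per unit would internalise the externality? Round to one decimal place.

Social marginal cost = private MC + MEC = 50.4 + 3.4q.
Set SMC = demand: 50.4 + 3.4q = 230.9 - 4.5q → q* = 22.8481.
The Pigouvian tax equals MEC at q*: 11.4 + 1.5×22.8481 = 45.6722.

tax = €45.7 per unit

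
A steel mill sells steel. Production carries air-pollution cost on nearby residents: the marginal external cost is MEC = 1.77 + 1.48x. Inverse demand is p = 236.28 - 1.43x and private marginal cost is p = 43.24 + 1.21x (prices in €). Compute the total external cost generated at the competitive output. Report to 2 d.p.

€4085.99

Market equilibrium (private): 43.24 + 1.21x = 236.28 - 1.43x → x_m = 73.1212.
Total external cost = ∫₀^{x_m} (1.77 + 1.48x) dx = 1.77×73.1212 + ½×1.48×73.1212² = 4085.9898.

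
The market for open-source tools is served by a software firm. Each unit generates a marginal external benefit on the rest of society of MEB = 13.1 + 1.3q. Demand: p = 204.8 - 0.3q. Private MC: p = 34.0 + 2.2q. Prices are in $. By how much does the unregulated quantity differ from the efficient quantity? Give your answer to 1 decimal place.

Market equilibrium (private): 34.0 + 2.2q = 204.8 - 0.3q → q_m = 68.3200.
Social marginal cost = private MC − MEB = 20.9 + 0.9q.
Set SMC = demand: 20.9 + 0.9q = 204.8 - 0.3q → q* = 153.2500.
Gap = |68.3200 − 153.2500| = 84.9300.

84.9 units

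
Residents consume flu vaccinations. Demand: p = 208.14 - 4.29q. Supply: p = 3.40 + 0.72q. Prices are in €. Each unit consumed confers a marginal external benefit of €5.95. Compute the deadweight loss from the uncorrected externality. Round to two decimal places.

Market equilibrium (private): 3.40 + 0.72q = 208.14 - 4.29q → q_m = 40.8663.
Social marginal benefit = demand + MEB = 214.09 - 4.29q.
Set SMB = MC: 214.09 - 4.29q = 3.40 + 0.72q → q* = 42.0539.
The loss is the area between SMB and MC from q* to q_m; with linear curves that's a triangle of height MEB(q_m).
DWL = ½ × 1.1876 × 5.9500 = 3.5331.

DWL = €3.53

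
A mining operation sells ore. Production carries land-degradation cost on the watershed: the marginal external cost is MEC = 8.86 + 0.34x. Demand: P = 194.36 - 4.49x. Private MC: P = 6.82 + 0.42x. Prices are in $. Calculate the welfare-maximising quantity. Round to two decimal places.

x* = 34.03

Social marginal cost = private MC + MEC = 15.68 + 0.76x.
Set SMC = demand: 15.68 + 0.76x = 194.36 - 4.49x → x* = 34.0343.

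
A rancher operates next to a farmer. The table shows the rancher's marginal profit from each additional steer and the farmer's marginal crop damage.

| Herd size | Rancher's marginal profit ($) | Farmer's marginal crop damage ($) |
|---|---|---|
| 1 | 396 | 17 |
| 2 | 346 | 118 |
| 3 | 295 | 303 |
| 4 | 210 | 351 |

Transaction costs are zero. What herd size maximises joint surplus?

Bargaining reaches the level where marginal profit last exceeds marginal crop damage.
That holds through level 2 (346 ≥ 118) but not at 3 (295 < 303).

2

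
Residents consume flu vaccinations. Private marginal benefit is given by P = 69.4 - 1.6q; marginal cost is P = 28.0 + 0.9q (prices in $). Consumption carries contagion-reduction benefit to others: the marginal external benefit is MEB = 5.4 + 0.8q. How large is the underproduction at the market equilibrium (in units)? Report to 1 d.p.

11.0 units

Market equilibrium (private): 28.0 + 0.9q = 69.4 - 1.6q → q_m = 16.5600.
Social marginal benefit = demand + MEB = 74.8 - 0.8q.
Set SMB = MC: 74.8 - 0.8q = 28.0 + 0.9q → q* = 27.5294.
Gap = |16.5600 − 27.5294| = 10.9694.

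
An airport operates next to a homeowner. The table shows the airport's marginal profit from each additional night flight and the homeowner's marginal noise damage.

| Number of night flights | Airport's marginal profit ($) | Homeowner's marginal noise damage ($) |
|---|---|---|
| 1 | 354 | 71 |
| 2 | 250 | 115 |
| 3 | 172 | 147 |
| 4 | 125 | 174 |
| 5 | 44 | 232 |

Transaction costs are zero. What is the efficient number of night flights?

Bargaining reaches the level where marginal profit last exceeds marginal noise damage.
That holds through level 3 (172 ≥ 147) but not at 4 (125 < 174).

3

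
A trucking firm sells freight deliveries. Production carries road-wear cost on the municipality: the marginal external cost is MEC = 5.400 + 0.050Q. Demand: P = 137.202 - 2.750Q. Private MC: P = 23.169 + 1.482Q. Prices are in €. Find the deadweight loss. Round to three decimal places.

Market equilibrium (private): 23.169 + 1.482Q = 137.202 - 2.750Q → Q_m = 26.9454.
Social marginal cost = private MC + MEC = 28.569 + 1.532Q.
Set SMC = demand: 28.569 + 1.532Q = 137.202 - 2.750Q → Q* = 25.3697.
The welfare-loss triangle has base |Q_m − Q*| and height MEC(Q_m) (the vertical gap between SMC and demand is zero at Q* and MEC at Q_m).
DWL = ½ × 1.5757 × 6.7473 = 5.3159.

DWL = €5.316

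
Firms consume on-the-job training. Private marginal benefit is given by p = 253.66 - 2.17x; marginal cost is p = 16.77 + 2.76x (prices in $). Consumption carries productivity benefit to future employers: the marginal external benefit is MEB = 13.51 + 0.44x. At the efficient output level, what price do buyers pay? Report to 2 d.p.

Social marginal benefit = demand + MEB = 267.17 - 1.73x.
Set SMB = MC: 267.17 - 1.73x = 16.77 + 2.76x → x* = 55.7684.
Consumer price on the demand curve at x*: 253.66 − 2.17×55.7684 = 132.6426.

P = $132.64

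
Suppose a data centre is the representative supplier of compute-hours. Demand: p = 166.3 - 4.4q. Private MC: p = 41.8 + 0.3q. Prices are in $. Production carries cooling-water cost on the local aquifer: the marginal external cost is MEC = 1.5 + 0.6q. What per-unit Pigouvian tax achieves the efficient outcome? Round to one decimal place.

tax = $15.4 per unit

Social marginal cost = private MC + MEC = 43.3 + 0.9q.
Set SMC = demand: 43.3 + 0.9q = 166.3 - 4.4q → q* = 23.2075.
The Pigouvian tax equals MEC at q*: 1.5 + 0.6×23.2075 = 15.4245.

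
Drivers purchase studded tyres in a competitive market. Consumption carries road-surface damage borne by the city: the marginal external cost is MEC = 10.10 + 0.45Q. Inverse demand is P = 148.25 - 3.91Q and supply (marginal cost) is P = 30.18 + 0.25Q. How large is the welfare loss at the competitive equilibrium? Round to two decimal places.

DWL = 56.74

Market equilibrium (private): 30.18 + 0.25Q = 148.25 - 3.91Q → Q_m = 28.3822.
Social marginal benefit = demand − MEC = 138.15 - 4.36Q.
Set SMB = MC: 138.15 - 4.36Q = 30.18 + 0.25Q → Q* = 23.4208.
Between Q* and Q_m the wedge MC − SMB runs linearly from 0 to MEC(Q_m), so the loss is a triangle.
DWL = ½ × 4.9614 × 22.8720 = 56.7386.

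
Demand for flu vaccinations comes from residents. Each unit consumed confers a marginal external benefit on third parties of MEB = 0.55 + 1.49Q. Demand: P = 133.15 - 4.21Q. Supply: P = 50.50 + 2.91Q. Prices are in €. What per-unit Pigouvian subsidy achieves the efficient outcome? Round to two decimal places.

Social marginal benefit = demand + MEB = 133.70 - 2.72Q.
Set SMB = MC: 133.70 - 2.72Q = 50.50 + 2.91Q → Q* = 14.7780.
The Pigouvian subsidy equals MEB at Q*: 0.55 + 1.49×14.7780 = 22.5692.

subsidy = €22.57 per unit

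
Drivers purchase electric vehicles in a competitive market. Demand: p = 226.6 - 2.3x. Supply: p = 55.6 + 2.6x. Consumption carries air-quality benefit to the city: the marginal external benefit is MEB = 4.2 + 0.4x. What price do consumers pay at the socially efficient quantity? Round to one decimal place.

P = 137.1

Social marginal benefit = demand + MEB = 230.8 - 1.9x.
Set SMB = MC: 230.8 - 1.9x = 55.6 + 2.6x → x* = 38.9333.
Consumer price on the demand curve at x*: 226.6 − 2.3×38.9333 = 137.0534.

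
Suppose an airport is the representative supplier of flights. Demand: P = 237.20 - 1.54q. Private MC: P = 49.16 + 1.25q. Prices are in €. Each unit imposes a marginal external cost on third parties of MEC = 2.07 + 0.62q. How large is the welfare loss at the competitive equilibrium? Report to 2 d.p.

DWL = €282.02

Market equilibrium (private): 49.16 + 1.25q = 237.20 - 1.54q → q_m = 67.3978.
Social marginal cost = private MC + MEC = 51.23 + 1.87q.
Set SMC = demand: 51.23 + 1.87q = 237.20 - 1.54q → q* = 54.5367.
Between q* and q_m the wedge SMC − demand runs linearly from 0 to MEC(q_m), so the loss is a triangle.
DWL = ½ × 12.8611 × 43.8567 = 282.0227.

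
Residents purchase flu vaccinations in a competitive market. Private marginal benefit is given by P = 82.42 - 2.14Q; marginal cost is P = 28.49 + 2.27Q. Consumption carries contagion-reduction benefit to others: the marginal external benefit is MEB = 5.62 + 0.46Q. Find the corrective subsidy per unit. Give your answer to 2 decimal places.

Social marginal benefit = demand + MEB = 88.04 - 1.68Q.
Set SMB = MC: 88.04 - 1.68Q = 28.49 + 2.27Q → Q* = 15.0759.
The Pigouvian subsidy equals MEB at Q*: 5.62 + 0.46×15.0759 = 12.5549.

subsidy = 12.55 per unit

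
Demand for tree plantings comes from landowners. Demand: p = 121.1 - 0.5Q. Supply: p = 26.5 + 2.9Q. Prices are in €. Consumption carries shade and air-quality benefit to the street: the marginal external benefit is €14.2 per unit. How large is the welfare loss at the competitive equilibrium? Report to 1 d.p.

Market equilibrium (private): 26.5 + 2.9Q = 121.1 - 0.5Q → Q_m = 27.8235.
Social marginal benefit = demand + MEB = 135.3 - 0.5Q.
Set SMB = MC: 135.3 - 0.5Q = 26.5 + 2.9Q → Q* = 32.0000.
Height of the DWL triangle at Q_m is SMB(Q_m) − MC(Q_m) = MEB(Q_m) = 14.2000.
DWL = ½ × 4.1765 × 14.2000 = 29.6532.

DWL = €29.7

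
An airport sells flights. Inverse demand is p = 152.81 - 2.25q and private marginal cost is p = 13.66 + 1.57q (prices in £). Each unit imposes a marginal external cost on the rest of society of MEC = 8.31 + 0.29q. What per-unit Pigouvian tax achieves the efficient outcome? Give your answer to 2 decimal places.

tax = £17.54 per unit

Social marginal cost = private MC + MEC = 21.97 + 1.86q.
Set SMC = demand: 21.97 + 1.86q = 152.81 - 2.25q → q* = 31.8345.
The Pigouvian tax equals MEC at q*: 8.31 + 0.29×31.8345 = 17.5420.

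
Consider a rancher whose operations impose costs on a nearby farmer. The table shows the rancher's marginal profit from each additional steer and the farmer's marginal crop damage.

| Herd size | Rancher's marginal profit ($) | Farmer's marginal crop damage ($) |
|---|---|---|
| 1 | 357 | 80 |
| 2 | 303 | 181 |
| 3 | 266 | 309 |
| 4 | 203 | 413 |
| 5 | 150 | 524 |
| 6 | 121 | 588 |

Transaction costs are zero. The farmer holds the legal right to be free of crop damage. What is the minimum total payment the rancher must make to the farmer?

Efficient level: marginal profit ≥ marginal crop damage through level 2, so k* = 2.
With the farmer holding the right, the rancher must at least compensate total damage at k*: 80 + 181 = 261.

$261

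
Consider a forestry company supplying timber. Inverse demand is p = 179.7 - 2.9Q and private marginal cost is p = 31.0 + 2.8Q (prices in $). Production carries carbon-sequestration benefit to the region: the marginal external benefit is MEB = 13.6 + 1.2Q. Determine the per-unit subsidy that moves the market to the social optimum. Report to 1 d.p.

subsidy = $56.9 per unit

Social marginal cost = private MC − MEB = 17.4 + 1.6Q.
Set SMC = demand: 17.4 + 1.6Q = 179.7 - 2.9Q → Q* = 36.0667.
The Pigouvian subsidy equals MEB at Q*: 13.6 + 1.2×36.0667 = 56.8800.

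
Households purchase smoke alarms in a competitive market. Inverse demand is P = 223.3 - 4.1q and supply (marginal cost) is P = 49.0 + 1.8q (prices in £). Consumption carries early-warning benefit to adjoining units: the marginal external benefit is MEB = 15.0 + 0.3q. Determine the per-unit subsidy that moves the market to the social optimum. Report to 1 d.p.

subsidy = £25.1 per unit

Social marginal benefit = demand + MEB = 238.3 - 3.8q.
Set SMB = MC: 238.3 - 3.8q = 49.0 + 1.8q → q* = 33.8036.
The Pigouvian subsidy equals MEB at q*: 15.0 + 0.3×33.8036 = 25.1411.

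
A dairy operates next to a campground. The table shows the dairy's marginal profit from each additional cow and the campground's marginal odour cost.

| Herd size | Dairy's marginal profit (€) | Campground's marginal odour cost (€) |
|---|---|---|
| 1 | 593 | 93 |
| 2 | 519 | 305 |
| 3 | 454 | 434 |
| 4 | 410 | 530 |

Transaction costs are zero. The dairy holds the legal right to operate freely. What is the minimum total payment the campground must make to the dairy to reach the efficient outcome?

€410

Left alone the dairy would choose level 4 (marginal profit stays positive).
Efficient level: k* = 3 (marginal profit ≥ marginal odour cost through 3).
The campground must at least cover the dairy's forgone profit from cutting 4→3: 410 = 410.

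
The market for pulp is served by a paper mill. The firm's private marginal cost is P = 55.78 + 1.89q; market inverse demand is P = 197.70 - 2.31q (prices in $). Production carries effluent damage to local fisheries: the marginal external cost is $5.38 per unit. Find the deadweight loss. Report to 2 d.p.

Market equilibrium (private): 55.78 + 1.89q = 197.70 - 2.31q → q_m = 33.7905.
Social marginal cost = private MC + MEC = 61.16 + 1.89q.
Set SMC = demand: 61.16 + 1.89q = 197.70 - 2.31q → q* = 32.5095.
The welfare-loss triangle has base |q_m − q*| and height MEC(q_m) (the vertical gap between SMC and demand is zero at q* and MEC at q_m).
DWL = ½ × 1.2810 × 5.3800 = 3.4459.

DWL = $3.45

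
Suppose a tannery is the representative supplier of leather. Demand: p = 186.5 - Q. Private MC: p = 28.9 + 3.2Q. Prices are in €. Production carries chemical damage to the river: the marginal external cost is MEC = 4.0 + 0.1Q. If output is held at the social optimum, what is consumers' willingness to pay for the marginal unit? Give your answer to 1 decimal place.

Social marginal cost = private MC + MEC = 32.9 + 3.3Q.
Set SMC = demand: 32.9 + 3.3Q = 186.5 - Q → Q* = 35.7209.
Consumer price on the demand curve at Q*: 186.5 − 1.0×35.7209 = 150.7791.

P = €150.8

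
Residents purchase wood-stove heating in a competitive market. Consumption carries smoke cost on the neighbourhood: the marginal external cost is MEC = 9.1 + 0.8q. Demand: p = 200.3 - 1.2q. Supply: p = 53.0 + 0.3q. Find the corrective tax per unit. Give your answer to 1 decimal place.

Social marginal benefit = demand − MEC = 191.2 - 2.0q.
Set SMB = MC: 191.2 - 2.0q = 53.0 + 0.3q → q* = 60.0870.
The Pigouvian tax equals MEC at q*: 9.1 + 0.8×60.0870 = 57.1696.

tax = 57.2 per unit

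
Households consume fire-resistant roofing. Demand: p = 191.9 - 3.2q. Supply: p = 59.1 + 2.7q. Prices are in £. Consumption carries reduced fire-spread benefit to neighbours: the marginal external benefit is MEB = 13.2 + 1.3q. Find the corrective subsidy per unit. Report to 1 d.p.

Social marginal benefit = demand + MEB = 205.1 - 1.9q.
Set SMB = MC: 205.1 - 1.9q = 59.1 + 2.7q → q* = 31.7391.
The Pigouvian subsidy equals MEB at q*: 13.2 + 1.3×31.7391 = 54.4608.

subsidy = £54.5 per unit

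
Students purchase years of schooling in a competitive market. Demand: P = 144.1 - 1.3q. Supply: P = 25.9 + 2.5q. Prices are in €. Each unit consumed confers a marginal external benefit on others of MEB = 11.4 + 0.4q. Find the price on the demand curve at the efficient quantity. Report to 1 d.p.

P = €94.5

Social marginal benefit = demand + MEB = 155.5 - 0.9q.
Set SMB = MC: 155.5 - 0.9q = 25.9 + 2.5q → q* = 38.1176.
Consumer price on the demand curve at q*: 144.1 − 1.3×38.1176 = 94.5471.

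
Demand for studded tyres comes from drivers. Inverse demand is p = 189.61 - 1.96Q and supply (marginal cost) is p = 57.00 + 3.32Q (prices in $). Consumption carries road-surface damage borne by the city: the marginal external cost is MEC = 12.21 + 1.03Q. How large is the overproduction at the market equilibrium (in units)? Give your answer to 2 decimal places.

Market equilibrium (private): 57.00 + 3.32Q = 189.61 - 1.96Q → Q_m = 25.1155.
Social marginal benefit = demand − MEC = 177.40 - 2.99Q.
Set SMB = MC: 177.40 - 2.99Q = 57.00 + 3.32Q → Q* = 19.0808.
Gap = |25.1155 − 19.0808| = 6.0347.

6.03 units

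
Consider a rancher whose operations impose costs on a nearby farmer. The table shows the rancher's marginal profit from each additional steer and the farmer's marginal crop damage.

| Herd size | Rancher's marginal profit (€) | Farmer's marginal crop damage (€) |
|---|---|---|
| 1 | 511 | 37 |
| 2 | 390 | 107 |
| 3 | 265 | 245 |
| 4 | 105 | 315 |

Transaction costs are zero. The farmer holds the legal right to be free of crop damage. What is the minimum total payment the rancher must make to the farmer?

€389

Efficient level: marginal profit ≥ marginal crop damage through level 3, so k* = 3.
With the farmer holding the right, the rancher must at least compensate total damage at k*: 37 + 107 + 245 = 389.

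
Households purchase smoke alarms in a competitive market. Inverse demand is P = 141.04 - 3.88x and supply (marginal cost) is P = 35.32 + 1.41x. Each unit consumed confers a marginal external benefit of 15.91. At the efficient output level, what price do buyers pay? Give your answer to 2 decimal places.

P = 51.83

Social marginal benefit = demand + MEB = 156.95 - 3.88x.
Set SMB = MC: 156.95 - 3.88x = 35.32 + 1.41x → x* = 22.9924.
Consumer price on the demand curve at x*: 141.04 − 3.88×22.9924 = 51.8295.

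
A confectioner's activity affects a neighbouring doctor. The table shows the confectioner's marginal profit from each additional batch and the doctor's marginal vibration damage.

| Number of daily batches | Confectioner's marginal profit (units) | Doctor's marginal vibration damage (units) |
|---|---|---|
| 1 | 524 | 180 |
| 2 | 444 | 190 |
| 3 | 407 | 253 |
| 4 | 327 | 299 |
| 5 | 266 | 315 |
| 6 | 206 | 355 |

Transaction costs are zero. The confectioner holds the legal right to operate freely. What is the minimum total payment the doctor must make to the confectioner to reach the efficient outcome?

Left alone the confectioner would choose level 6 (marginal profit stays positive).
Efficient level: k* = 4 (marginal profit ≥ marginal vibration damage through 4).
The doctor must at least cover the confectioner's forgone profit from cutting 6→4: 266 + 206 = 472.

472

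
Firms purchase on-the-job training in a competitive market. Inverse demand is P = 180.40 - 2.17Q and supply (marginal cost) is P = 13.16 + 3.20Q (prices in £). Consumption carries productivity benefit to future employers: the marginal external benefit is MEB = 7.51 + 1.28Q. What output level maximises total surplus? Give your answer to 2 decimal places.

Social marginal benefit = demand + MEB = 187.91 - 0.89Q.
Set SMB = MC: 187.91 - 0.89Q = 13.16 + 3.20Q → Q* = 42.7262.

Q* = 42.73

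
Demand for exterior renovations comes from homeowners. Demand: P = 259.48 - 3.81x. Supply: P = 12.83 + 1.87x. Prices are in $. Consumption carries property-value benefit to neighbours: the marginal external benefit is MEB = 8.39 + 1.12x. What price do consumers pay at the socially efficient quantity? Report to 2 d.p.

P = $46.39

Social marginal benefit = demand + MEB = 267.87 - 2.69x.
Set SMB = MC: 267.87 - 2.69x = 12.83 + 1.87x → x* = 55.9298.
Consumer price on the demand curve at x*: 259.48 − 3.81×55.9298 = 46.3875.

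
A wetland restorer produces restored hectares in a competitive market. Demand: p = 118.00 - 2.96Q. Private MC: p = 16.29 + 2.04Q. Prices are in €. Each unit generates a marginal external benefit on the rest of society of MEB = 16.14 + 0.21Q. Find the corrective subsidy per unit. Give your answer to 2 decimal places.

Social marginal cost = private MC − MEB = 0.15 + 1.83Q.
Set SMC = demand: 0.15 + 1.83Q = 118.00 - 2.96Q → Q* = 24.6033.
The Pigouvian subsidy equals MEB at Q*: 16.14 + 0.21×24.6033 = 21.3067.

subsidy = €21.31 per unit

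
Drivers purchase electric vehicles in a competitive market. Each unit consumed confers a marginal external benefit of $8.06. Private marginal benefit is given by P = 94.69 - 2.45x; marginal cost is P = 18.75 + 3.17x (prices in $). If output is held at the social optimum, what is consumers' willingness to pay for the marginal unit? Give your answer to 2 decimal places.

Social marginal benefit = demand + MEB = 102.75 - 2.45x.
Set SMB = MC: 102.75 - 2.45x = 18.75 + 3.17x → x* = 14.9466.
Consumer price on the demand curve at x*: 94.69 − 2.45×14.9466 = 58.0708.

P = $58.07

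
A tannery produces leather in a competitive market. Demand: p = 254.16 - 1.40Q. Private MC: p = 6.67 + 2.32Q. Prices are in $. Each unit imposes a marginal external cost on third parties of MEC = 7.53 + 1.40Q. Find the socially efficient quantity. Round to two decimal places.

Social marginal cost = private MC + MEC = 14.20 + 3.72Q.
Set SMC = demand: 14.20 + 3.72Q = 254.16 - 1.40Q → Q* = 46.8672.

Q* = 46.87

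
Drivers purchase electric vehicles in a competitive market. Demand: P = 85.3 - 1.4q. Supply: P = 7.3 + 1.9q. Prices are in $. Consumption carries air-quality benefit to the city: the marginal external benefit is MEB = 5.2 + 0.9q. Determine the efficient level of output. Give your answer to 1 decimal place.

q* = 34.7

Social marginal benefit = demand + MEB = 90.5 - 0.5q.
Set SMB = MC: 90.5 - 0.5q = 7.3 + 1.9q → q* = 34.6667.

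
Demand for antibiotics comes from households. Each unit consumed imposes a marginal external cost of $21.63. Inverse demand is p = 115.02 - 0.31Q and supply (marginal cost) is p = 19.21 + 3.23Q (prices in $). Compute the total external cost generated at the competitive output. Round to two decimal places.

$585.42

Market equilibrium (private): 19.21 + 3.23Q = 115.02 - 0.31Q → Q_m = 27.0650.
Total external cost = MEC × Q_m = 21.63 × 27.0650 = 585.4160.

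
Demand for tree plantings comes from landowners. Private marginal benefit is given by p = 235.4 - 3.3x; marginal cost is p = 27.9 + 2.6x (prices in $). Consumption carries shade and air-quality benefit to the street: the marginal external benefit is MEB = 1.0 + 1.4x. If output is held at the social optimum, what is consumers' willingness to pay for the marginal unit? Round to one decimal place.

Social marginal benefit = demand + MEB = 236.4 - 1.9x.
Set SMB = MC: 236.4 - 1.9x = 27.9 + 2.6x → x* = 46.3333.
Consumer price on the demand curve at x*: 235.4 − 3.3×46.3333 = 82.5001.

P = $82.5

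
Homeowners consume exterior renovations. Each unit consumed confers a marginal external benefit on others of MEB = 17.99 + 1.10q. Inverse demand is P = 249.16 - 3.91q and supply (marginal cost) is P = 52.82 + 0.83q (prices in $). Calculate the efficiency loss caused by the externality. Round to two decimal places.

Market equilibrium (private): 52.82 + 0.83q = 249.16 - 3.91q → q_m = 41.4219.
Social marginal benefit = demand + MEB = 267.15 - 2.81q.
Set SMB = MC: 267.15 - 2.81q = 52.82 + 0.83q → q* = 58.8819.
Between q* and q_m the wedge SMB − MC runs linearly from 0 to MEB(q_m), so the loss is a triangle.
DWL = ½ × 17.4600 × 63.5541 = 554.8273.

DWL = $554.83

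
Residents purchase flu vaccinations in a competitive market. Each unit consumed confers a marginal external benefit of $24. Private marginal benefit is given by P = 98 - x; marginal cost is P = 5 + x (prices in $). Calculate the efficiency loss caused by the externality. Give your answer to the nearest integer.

Market equilibrium (private): 5 + x = 98 - x → x_m = 46.5000.
Social marginal benefit = demand + MEB = 122 - x.
Set SMB = MC: 122 - x = 5 + x → x* = 58.5000.
Height of the DWL triangle at x_m is SMB(x_m) − MC(x_m) = MEB(x_m) = 24.0000.
DWL = ½ × 12.0000 × 24.0000 = 144.0000.

DWL = $144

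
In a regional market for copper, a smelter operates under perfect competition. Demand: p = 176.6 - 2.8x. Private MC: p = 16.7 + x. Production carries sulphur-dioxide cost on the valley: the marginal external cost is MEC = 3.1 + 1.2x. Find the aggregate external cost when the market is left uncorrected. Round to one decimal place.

1192.8

Market equilibrium (private): 16.7 + x = 176.6 - 2.8x → x_m = 42.0789.
Total external cost = ∫₀^{x_m} (3.1 + 1.2x) dx = 3.1×42.0789 + ½×1.2×42.0789² = 1192.8249.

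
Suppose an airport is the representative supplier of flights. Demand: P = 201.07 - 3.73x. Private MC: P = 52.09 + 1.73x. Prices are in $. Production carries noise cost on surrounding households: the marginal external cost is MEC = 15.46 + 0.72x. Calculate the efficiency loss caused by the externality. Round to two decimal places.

Market equilibrium (private): 52.09 + 1.73x = 201.07 - 3.73x → x_m = 27.2857.
Social marginal cost = private MC + MEC = 67.55 + 2.45x.
Set SMC = demand: 67.55 + 2.45x = 201.07 - 3.73x → x* = 21.6052.
The welfare-loss triangle has base |x_m − x*| and height MEC(x_m) (the vertical gap between SMC and demand is zero at x* and MEC at x_m).
DWL = ½ × 5.6805 × 35.1057 = 99.7090.

DWL = $99.71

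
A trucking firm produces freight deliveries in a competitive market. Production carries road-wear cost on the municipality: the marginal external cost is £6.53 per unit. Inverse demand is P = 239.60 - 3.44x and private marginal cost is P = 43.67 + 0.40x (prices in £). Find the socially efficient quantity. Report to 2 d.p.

x* = 49.32

Social marginal cost = private MC + MEC = 50.20 + 0.40x.
Set SMC = demand: 50.20 + 0.40x = 239.60 - 3.44x → x* = 49.3229.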